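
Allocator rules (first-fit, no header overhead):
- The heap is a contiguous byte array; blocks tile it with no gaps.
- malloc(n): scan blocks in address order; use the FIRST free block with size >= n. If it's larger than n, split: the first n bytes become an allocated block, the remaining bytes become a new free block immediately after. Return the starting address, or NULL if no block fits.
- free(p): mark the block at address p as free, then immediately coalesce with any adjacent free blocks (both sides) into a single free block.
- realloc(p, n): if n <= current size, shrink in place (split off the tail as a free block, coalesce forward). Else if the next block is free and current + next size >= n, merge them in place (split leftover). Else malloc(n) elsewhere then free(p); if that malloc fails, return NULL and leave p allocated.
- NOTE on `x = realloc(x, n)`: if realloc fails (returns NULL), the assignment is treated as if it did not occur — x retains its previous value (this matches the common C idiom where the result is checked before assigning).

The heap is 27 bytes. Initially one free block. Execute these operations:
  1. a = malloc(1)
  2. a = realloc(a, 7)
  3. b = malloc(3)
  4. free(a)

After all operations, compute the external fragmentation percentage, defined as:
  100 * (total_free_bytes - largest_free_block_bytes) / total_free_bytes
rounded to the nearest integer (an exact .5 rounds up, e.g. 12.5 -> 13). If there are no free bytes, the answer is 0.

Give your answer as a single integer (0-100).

Op 1: a = malloc(1) -> a = 0; heap: [0-0 ALLOC][1-26 FREE]
Op 2: a = realloc(a, 7) -> a = 0; heap: [0-6 ALLOC][7-26 FREE]
Op 3: b = malloc(3) -> b = 7; heap: [0-6 ALLOC][7-9 ALLOC][10-26 FREE]
Op 4: free(a) -> (freed a); heap: [0-6 FREE][7-9 ALLOC][10-26 FREE]
Free blocks: [7 17] total_free=24 largest=17 -> 100*(24-17)/24 = 700/24 ≈ 29.167 -> rounds to 29

Answer: 29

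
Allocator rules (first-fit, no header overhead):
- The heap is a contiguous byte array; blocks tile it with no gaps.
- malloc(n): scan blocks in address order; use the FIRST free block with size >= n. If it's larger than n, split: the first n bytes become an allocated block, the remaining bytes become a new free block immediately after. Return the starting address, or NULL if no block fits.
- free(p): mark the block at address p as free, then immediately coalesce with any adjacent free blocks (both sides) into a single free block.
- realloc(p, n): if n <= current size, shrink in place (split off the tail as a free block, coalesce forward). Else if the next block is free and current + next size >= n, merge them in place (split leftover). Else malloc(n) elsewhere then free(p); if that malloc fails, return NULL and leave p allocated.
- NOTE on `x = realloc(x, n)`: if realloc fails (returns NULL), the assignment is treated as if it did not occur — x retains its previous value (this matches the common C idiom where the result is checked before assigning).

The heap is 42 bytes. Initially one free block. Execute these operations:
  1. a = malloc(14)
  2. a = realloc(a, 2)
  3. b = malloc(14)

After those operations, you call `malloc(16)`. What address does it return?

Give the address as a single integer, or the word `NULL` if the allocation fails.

Answer: 16

Derivation:
Op 1: a = malloc(14) -> a = 0; heap: [0-13 ALLOC][14-41 FREE]
Op 2: a = realloc(a, 2) -> a = 0; heap: [0-1 ALLOC][2-41 FREE]
Op 3: b = malloc(14) -> b = 2; heap: [0-1 ALLOC][2-15 ALLOC][16-41 FREE]
malloc(16): first-fit scan over [0-1 ALLOC][2-15 ALLOC][16-41 FREE] -> 16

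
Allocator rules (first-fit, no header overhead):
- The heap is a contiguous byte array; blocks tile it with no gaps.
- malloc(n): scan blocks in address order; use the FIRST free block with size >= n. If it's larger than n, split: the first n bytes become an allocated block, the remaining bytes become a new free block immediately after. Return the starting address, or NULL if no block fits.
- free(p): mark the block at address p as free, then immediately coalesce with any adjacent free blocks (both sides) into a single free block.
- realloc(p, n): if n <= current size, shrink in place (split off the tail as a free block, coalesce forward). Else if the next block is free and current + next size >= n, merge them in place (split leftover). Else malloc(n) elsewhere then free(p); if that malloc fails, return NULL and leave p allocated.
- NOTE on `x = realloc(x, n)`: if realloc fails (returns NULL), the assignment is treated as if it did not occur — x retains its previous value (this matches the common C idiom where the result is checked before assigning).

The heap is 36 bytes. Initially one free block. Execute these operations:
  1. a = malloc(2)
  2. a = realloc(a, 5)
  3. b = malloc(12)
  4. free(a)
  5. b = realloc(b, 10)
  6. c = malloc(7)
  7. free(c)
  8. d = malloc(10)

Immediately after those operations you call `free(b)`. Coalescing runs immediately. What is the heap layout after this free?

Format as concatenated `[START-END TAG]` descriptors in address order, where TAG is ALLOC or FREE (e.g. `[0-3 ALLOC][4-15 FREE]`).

Op 1: a = malloc(2) -> a = 0; heap: [0-1 ALLOC][2-35 FREE]
Op 2: a = realloc(a, 5) -> a = 0; heap: [0-4 ALLOC][5-35 FREE]
Op 3: b = malloc(12) -> b = 5; heap: [0-4 ALLOC][5-16 ALLOC][17-35 FREE]
Op 4: free(a) -> (freed a); heap: [0-4 FREE][5-16 ALLOC][17-35 FREE]
Op 5: b = realloc(b, 10) -> b = 5; heap: [0-4 FREE][5-14 ALLOC][15-35 FREE]
Op 6: c = malloc(7) -> c = 15; heap: [0-4 FREE][5-14 ALLOC][15-21 ALLOC][22-35 FREE]
Op 7: free(c) -> (freed c); heap: [0-4 FREE][5-14 ALLOC][15-35 FREE]
Op 8: d = malloc(10) -> d = 15; heap: [0-4 FREE][5-14 ALLOC][15-24 ALLOC][25-35 FREE]
free(b): b = 5 -> block [5-14 ALLOC]; mark free, coalesce with adjacent free neighbors -> [0-14 FREE][15-24 ALLOC][25-35 FREE]

Answer: [0-14 FREE][15-24 ALLOC][25-35 FREE]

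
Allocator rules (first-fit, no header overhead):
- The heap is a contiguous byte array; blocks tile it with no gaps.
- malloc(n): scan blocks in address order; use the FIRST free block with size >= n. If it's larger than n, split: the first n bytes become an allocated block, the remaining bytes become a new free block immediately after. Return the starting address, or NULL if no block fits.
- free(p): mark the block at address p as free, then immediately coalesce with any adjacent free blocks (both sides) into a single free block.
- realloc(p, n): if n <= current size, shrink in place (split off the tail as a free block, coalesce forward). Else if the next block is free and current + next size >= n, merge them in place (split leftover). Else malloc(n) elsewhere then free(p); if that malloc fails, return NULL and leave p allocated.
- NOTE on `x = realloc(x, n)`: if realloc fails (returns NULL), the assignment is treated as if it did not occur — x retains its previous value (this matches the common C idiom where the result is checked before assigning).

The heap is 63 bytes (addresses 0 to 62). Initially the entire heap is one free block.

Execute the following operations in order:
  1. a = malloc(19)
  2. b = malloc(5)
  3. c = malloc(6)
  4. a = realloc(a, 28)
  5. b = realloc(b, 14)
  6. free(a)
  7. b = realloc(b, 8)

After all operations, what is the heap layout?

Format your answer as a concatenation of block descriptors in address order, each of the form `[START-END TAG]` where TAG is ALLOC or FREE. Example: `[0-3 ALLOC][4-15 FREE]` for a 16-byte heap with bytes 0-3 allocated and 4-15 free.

Answer: [0-7 ALLOC][8-23 FREE][24-29 ALLOC][30-62 FREE]

Derivation:
Op 1: a = malloc(19) -> a = 0; heap: [0-18 ALLOC][19-62 FREE]
Op 2: b = malloc(5) -> b = 19; heap: [0-18 ALLOC][19-23 ALLOC][24-62 FREE]
Op 3: c = malloc(6) -> c = 24; heap: [0-18 ALLOC][19-23 ALLOC][24-29 ALLOC][30-62 FREE]
Op 4: a = realloc(a, 28) -> a = 30; heap: [0-18 FREE][19-23 ALLOC][24-29 ALLOC][30-57 ALLOC][58-62 FREE]
Op 5: b = realloc(b, 14) -> b = 0; heap: [0-13 ALLOC][14-23 FREE][24-29 ALLOC][30-57 ALLOC][58-62 FREE]
Op 6: free(a) -> (freed a); heap: [0-13 ALLOC][14-23 FREE][24-29 ALLOC][30-62 FREE]
Op 7: b = realloc(b, 8) -> b = 0; heap: [0-7 ALLOC][8-23 FREE][24-29 ALLOC][30-62 FREE]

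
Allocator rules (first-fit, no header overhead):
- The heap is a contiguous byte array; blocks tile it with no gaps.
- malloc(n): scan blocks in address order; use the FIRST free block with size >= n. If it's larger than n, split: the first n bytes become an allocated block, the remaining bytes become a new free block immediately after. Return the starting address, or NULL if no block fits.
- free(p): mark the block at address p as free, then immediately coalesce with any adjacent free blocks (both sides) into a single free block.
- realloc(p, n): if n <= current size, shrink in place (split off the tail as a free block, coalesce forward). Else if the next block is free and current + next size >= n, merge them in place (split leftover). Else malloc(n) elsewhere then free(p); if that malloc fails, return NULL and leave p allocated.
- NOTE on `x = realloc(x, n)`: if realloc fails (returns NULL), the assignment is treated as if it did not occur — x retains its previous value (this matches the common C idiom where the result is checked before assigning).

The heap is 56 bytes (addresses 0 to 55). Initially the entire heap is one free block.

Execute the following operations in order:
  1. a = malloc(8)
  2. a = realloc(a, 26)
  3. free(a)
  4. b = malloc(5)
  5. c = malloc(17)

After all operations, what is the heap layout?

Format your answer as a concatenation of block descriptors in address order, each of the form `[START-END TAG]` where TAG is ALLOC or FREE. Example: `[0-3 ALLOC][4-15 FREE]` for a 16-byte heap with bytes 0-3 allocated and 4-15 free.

Op 1: a = malloc(8) -> a = 0; heap: [0-7 ALLOC][8-55 FREE]
Op 2: a = realloc(a, 26) -> a = 0; heap: [0-25 ALLOC][26-55 FREE]
Op 3: free(a) -> (freed a); heap: [0-55 FREE]
Op 4: b = malloc(5) -> b = 0; heap: [0-4 ALLOC][5-55 FREE]
Op 5: c = malloc(17) -> c = 5; heap: [0-4 ALLOC][5-21 ALLOC][22-55 FREE]

Answer: [0-4 ALLOC][5-21 ALLOC][22-55 FREE]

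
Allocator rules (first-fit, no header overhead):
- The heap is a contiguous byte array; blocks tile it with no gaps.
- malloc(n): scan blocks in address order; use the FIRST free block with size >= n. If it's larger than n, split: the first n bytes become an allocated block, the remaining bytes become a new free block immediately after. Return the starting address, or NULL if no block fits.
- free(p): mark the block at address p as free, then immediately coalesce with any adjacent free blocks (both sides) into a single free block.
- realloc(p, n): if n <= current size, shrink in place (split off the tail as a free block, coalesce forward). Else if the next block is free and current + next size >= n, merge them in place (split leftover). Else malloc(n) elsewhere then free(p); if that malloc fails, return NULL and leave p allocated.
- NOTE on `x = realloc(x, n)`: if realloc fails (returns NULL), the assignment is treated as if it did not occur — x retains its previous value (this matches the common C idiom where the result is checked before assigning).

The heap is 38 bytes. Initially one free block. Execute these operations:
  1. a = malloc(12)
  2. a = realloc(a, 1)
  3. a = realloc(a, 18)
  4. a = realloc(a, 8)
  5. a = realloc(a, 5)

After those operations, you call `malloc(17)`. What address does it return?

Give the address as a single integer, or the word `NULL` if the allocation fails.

Op 1: a = malloc(12) -> a = 0; heap: [0-11 ALLOC][12-37 FREE]
Op 2: a = realloc(a, 1) -> a = 0; heap: [0-0 ALLOC][1-37 FREE]
Op 3: a = realloc(a, 18) -> a = 0; heap: [0-17 ALLOC][18-37 FREE]
Op 4: a = realloc(a, 8) -> a = 0; heap: [0-7 ALLOC][8-37 FREE]
Op 5: a = realloc(a, 5) -> a = 0; heap: [0-4 ALLOC][5-37 FREE]
malloc(17): first-fit scan over [0-4 ALLOC][5-37 FREE] -> 5

Answer: 5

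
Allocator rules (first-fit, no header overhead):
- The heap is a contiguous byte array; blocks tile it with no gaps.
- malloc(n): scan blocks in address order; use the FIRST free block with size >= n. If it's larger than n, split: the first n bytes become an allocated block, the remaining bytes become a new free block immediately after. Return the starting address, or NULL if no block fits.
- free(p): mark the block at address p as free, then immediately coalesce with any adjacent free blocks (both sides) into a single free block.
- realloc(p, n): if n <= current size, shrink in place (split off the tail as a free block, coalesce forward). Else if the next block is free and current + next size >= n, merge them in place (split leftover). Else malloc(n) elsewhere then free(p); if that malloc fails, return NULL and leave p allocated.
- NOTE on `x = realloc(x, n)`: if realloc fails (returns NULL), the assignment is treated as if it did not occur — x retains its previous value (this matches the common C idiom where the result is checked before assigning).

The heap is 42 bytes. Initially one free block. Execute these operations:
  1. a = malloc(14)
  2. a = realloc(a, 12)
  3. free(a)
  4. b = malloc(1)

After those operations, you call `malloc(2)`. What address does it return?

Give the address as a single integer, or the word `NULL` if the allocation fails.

Op 1: a = malloc(14) -> a = 0; heap: [0-13 ALLOC][14-41 FREE]
Op 2: a = realloc(a, 12) -> a = 0; heap: [0-11 ALLOC][12-41 FREE]
Op 3: free(a) -> (freed a); heap: [0-41 FREE]
Op 4: b = malloc(1) -> b = 0; heap: [0-0 ALLOC][1-41 FREE]
malloc(2): first-fit scan over [0-0 ALLOC][1-41 FREE] -> 1

Answer: 1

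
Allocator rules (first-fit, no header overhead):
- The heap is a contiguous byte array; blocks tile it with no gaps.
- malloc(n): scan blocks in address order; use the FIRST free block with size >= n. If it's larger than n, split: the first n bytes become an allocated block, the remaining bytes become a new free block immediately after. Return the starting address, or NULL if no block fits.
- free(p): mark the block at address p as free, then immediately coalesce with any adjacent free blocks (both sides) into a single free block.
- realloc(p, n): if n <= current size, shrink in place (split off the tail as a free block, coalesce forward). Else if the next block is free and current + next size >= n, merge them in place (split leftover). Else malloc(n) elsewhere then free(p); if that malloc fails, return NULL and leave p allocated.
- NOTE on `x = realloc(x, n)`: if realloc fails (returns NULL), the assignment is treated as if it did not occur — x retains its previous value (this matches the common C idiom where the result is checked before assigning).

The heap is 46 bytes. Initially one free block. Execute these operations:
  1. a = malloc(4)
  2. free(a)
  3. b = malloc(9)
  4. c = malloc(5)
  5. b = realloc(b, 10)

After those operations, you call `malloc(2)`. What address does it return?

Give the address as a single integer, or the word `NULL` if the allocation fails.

Op 1: a = malloc(4) -> a = 0; heap: [0-3 ALLOC][4-45 FREE]
Op 2: free(a) -> (freed a); heap: [0-45 FREE]
Op 3: b = malloc(9) -> b = 0; heap: [0-8 ALLOC][9-45 FREE]
Op 4: c = malloc(5) -> c = 9; heap: [0-8 ALLOC][9-13 ALLOC][14-45 FREE]
Op 5: b = realloc(b, 10) -> b = 14; heap: [0-8 FREE][9-13 ALLOC][14-23 ALLOC][24-45 FREE]
malloc(2): first-fit scan over [0-8 FREE][9-13 ALLOC][14-23 ALLOC][24-45 FREE] -> 0

Answer: 0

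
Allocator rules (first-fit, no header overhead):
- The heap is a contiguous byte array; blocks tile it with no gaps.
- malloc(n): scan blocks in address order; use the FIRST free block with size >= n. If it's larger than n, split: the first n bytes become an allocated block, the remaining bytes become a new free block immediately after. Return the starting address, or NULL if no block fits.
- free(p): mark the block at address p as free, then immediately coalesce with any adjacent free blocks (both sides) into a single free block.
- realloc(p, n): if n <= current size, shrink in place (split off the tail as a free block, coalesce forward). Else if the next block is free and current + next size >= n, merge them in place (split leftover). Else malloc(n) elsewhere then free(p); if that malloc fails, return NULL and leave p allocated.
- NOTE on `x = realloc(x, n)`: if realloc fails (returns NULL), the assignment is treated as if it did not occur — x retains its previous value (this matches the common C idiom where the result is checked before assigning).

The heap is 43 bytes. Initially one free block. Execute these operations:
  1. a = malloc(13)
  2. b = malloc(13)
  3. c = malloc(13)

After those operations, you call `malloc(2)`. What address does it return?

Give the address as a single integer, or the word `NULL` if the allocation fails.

Op 1: a = malloc(13) -> a = 0; heap: [0-12 ALLOC][13-42 FREE]
Op 2: b = malloc(13) -> b = 13; heap: [0-12 ALLOC][13-25 ALLOC][26-42 FREE]
Op 3: c = malloc(13) -> c = 26; heap: [0-12 ALLOC][13-25 ALLOC][26-38 ALLOC][39-42 FREE]
malloc(2): first-fit scan over [0-12 ALLOC][13-25 ALLOC][26-38 ALLOC][39-42 FREE] -> 39

Answer: 39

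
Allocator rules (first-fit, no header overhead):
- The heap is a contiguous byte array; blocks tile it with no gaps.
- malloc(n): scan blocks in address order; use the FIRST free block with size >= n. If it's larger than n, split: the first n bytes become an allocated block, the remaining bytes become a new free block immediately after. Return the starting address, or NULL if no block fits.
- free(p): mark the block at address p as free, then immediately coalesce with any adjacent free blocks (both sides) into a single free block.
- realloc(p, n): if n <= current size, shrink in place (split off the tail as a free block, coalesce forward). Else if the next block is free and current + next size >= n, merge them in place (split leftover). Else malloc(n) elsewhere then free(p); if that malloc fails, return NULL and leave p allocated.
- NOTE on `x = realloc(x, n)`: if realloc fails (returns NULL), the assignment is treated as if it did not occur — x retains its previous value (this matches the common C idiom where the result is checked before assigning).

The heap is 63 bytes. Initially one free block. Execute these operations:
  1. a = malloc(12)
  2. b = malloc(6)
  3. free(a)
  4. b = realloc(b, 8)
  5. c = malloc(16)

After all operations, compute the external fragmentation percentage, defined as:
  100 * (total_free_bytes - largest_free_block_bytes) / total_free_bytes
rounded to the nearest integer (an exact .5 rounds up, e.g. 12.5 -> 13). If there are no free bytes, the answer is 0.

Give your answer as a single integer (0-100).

Op 1: a = malloc(12) -> a = 0; heap: [0-11 ALLOC][12-62 FREE]
Op 2: b = malloc(6) -> b = 12; heap: [0-11 ALLOC][12-17 ALLOC][18-62 FREE]
Op 3: free(a) -> (freed a); heap: [0-11 FREE][12-17 ALLOC][18-62 FREE]
Op 4: b = realloc(b, 8) -> b = 12; heap: [0-11 FREE][12-19 ALLOC][20-62 FREE]
Op 5: c = malloc(16) -> c = 20; heap: [0-11 FREE][12-19 ALLOC][20-35 ALLOC][36-62 FREE]
Free blocks: [12 27] total_free=39 largest=27 -> 100*(39-27)/39 = 1200/39 ≈ 30.769 -> rounds to 31

Answer: 31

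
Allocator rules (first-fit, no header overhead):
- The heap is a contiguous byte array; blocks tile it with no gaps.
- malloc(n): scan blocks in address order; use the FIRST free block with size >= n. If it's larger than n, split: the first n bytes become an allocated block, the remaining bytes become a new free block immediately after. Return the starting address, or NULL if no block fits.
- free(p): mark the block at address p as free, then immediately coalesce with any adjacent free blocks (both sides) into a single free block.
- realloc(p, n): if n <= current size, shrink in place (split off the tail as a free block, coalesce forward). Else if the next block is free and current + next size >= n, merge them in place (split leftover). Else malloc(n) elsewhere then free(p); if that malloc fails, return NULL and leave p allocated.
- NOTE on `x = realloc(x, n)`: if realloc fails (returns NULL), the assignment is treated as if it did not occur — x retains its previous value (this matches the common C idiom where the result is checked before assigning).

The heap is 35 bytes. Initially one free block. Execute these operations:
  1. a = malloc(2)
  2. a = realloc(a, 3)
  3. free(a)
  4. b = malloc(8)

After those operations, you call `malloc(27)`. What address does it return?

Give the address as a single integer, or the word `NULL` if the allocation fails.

Op 1: a = malloc(2) -> a = 0; heap: [0-1 ALLOC][2-34 FREE]
Op 2: a = realloc(a, 3) -> a = 0; heap: [0-2 ALLOC][3-34 FREE]
Op 3: free(a) -> (freed a); heap: [0-34 FREE]
Op 4: b = malloc(8) -> b = 0; heap: [0-7 ALLOC][8-34 FREE]
malloc(27): first-fit scan over [0-7 ALLOC][8-34 FREE] -> 8

Answer: 8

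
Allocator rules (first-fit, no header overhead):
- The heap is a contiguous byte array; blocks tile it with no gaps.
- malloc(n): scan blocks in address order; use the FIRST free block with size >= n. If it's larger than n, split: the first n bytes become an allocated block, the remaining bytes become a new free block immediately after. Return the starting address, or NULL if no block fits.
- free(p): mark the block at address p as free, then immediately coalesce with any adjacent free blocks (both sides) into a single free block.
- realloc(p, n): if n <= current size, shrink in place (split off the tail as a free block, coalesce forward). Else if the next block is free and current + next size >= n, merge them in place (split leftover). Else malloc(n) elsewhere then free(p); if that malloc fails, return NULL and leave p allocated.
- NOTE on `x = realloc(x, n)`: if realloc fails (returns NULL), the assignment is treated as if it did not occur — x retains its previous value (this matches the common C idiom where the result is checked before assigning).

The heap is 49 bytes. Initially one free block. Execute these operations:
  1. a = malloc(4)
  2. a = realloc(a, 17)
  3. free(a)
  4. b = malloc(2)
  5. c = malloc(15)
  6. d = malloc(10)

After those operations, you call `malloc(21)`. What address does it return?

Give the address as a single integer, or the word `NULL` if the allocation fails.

Answer: 27

Derivation:
Op 1: a = malloc(4) -> a = 0; heap: [0-3 ALLOC][4-48 FREE]
Op 2: a = realloc(a, 17) -> a = 0; heap: [0-16 ALLOC][17-48 FREE]
Op 3: free(a) -> (freed a); heap: [0-48 FREE]
Op 4: b = malloc(2) -> b = 0; heap: [0-1 ALLOC][2-48 FREE]
Op 5: c = malloc(15) -> c = 2; heap: [0-1 ALLOC][2-16 ALLOC][17-48 FREE]
Op 6: d = malloc(10) -> d = 17; heap: [0-1 ALLOC][2-16 ALLOC][17-26 ALLOC][27-48 FREE]
malloc(21): first-fit scan over [0-1 ALLOC][2-16 ALLOC][17-26 ALLOC][27-48 FREE] -> 27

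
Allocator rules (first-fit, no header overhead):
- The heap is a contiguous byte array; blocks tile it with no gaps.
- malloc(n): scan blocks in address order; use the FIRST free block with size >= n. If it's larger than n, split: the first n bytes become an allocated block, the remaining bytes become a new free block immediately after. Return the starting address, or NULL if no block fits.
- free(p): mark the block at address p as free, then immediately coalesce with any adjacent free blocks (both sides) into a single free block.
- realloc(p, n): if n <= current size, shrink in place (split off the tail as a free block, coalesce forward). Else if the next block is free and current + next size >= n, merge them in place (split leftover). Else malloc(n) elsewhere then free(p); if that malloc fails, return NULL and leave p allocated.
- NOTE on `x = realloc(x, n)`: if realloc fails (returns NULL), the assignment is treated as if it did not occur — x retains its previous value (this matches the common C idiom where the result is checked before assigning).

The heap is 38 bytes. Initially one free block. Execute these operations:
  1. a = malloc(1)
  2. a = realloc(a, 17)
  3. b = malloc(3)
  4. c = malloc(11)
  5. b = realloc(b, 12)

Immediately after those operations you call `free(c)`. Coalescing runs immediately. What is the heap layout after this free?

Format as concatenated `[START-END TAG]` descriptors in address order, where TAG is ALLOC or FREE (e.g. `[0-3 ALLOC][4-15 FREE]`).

Answer: [0-16 ALLOC][17-19 ALLOC][20-37 FREE]

Derivation:
Op 1: a = malloc(1) -> a = 0; heap: [0-0 ALLOC][1-37 FREE]
Op 2: a = realloc(a, 17) -> a = 0; heap: [0-16 ALLOC][17-37 FREE]
Op 3: b = malloc(3) -> b = 17; heap: [0-16 ALLOC][17-19 ALLOC][20-37 FREE]
Op 4: c = malloc(11) -> c = 20; heap: [0-16 ALLOC][17-19 ALLOC][20-30 ALLOC][31-37 FREE]
Op 5: b = realloc(b, 12) -> NULL (b unchanged); heap: [0-16 ALLOC][17-19 ALLOC][20-30 ALLOC][31-37 FREE]
free(c): c = 20 -> block [20-30 ALLOC]; mark free, coalesce with adjacent free neighbors -> [0-16 ALLOC][17-19 ALLOC][20-37 FREE]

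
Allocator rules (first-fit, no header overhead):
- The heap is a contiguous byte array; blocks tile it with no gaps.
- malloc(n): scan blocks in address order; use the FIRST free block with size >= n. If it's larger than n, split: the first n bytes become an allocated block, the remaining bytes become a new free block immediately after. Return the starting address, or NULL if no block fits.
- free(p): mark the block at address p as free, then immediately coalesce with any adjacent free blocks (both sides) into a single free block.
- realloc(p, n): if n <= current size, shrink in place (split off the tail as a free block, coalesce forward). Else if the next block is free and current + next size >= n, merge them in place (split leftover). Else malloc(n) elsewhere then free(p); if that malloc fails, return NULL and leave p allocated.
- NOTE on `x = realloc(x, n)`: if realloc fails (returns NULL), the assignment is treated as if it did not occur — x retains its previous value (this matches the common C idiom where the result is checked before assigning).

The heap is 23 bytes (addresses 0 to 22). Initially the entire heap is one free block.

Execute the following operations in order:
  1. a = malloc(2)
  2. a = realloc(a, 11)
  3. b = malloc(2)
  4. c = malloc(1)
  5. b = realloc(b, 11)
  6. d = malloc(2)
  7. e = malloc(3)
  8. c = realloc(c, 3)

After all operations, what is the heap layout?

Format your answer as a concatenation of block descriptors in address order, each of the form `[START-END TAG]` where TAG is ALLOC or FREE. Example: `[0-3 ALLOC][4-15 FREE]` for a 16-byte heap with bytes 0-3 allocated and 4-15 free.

Answer: [0-10 ALLOC][11-12 ALLOC][13-13 FREE][14-15 ALLOC][16-18 ALLOC][19-21 ALLOC][22-22 FREE]

Derivation:
Op 1: a = malloc(2) -> a = 0; heap: [0-1 ALLOC][2-22 FREE]
Op 2: a = realloc(a, 11) -> a = 0; heap: [0-10 ALLOC][11-22 FREE]
Op 3: b = malloc(2) -> b = 11; heap: [0-10 ALLOC][11-12 ALLOC][13-22 FREE]
Op 4: c = malloc(1) -> c = 13; heap: [0-10 ALLOC][11-12 ALLOC][13-13 ALLOC][14-22 FREE]
Op 5: b = realloc(b, 11) -> NULL (b unchanged); heap: [0-10 ALLOC][11-12 ALLOC][13-13 ALLOC][14-22 FREE]
Op 6: d = malloc(2) -> d = 14; heap: [0-10 ALLOC][11-12 ALLOC][13-13 ALLOC][14-15 ALLOC][16-22 FREE]
Op 7: e = malloc(3) -> e = 16; heap: [0-10 ALLOC][11-12 ALLOC][13-13 ALLOC][14-15 ALLOC][16-18 ALLOC][19-22 FREE]
Op 8: c = realloc(c, 3) -> c = 19; heap: [0-10 ALLOC][11-12 ALLOC][13-13 FREE][14-15 ALLOC][16-18 ALLOC][19-21 ALLOC][22-22 FREE]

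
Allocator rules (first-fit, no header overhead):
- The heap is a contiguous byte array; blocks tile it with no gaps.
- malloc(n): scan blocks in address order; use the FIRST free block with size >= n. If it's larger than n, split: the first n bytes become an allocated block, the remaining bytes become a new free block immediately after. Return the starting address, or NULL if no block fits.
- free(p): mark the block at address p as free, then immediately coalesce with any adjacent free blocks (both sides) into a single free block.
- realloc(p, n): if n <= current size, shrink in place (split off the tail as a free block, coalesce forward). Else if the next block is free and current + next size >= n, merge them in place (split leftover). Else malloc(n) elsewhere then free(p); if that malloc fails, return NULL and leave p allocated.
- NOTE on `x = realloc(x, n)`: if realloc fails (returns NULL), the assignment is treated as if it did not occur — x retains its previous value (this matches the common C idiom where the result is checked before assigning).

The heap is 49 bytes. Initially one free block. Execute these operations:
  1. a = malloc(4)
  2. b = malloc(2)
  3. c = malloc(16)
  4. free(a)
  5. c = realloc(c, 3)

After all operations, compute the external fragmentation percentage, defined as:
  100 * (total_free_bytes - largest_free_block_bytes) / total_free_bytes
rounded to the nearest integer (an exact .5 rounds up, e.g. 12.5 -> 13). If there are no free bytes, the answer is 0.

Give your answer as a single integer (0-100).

Op 1: a = malloc(4) -> a = 0; heap: [0-3 ALLOC][4-48 FREE]
Op 2: b = malloc(2) -> b = 4; heap: [0-3 ALLOC][4-5 ALLOC][6-48 FREE]
Op 3: c = malloc(16) -> c = 6; heap: [0-3 ALLOC][4-5 ALLOC][6-21 ALLOC][22-48 FREE]
Op 4: free(a) -> (freed a); heap: [0-3 FREE][4-5 ALLOC][6-21 ALLOC][22-48 FREE]
Op 5: c = realloc(c, 3) -> c = 6; heap: [0-3 FREE][4-5 ALLOC][6-8 ALLOC][9-48 FREE]
Free blocks: [4 40] total_free=44 largest=40 -> 100*(44-40)/44 = 400/44 ≈ 9.091 -> rounds to 9

Answer: 9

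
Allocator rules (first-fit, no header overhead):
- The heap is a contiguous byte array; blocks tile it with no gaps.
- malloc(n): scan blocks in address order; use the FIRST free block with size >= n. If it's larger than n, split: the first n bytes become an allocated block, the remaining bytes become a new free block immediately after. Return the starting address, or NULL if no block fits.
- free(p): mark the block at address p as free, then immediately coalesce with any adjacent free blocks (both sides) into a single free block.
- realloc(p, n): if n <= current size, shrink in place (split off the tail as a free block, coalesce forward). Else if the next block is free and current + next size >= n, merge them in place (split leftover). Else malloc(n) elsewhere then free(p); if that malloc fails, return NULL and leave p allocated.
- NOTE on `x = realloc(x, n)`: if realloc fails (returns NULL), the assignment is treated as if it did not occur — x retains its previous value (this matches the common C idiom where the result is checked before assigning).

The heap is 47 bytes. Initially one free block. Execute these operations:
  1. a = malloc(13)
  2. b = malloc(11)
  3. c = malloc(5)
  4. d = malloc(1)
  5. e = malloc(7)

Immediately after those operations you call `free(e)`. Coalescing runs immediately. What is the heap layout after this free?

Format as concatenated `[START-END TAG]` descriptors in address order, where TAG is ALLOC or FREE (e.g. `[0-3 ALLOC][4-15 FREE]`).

Op 1: a = malloc(13) -> a = 0; heap: [0-12 ALLOC][13-46 FREE]
Op 2: b = malloc(11) -> b = 13; heap: [0-12 ALLOC][13-23 ALLOC][24-46 FREE]
Op 3: c = malloc(5) -> c = 24; heap: [0-12 ALLOC][13-23 ALLOC][24-28 ALLOC][29-46 FREE]
Op 4: d = malloc(1) -> d = 29; heap: [0-12 ALLOC][13-23 ALLOC][24-28 ALLOC][29-29 ALLOC][30-46 FREE]
Op 5: e = malloc(7) -> e = 30; heap: [0-12 ALLOC][13-23 ALLOC][24-28 ALLOC][29-29 ALLOC][30-36 ALLOC][37-46 FREE]
free(e): e = 30 -> block [30-36 ALLOC]; mark free, coalesce with adjacent free neighbors -> [0-12 ALLOC][13-23 ALLOC][24-28 ALLOC][29-29 ALLOC][30-46 FREE]

Answer: [0-12 ALLOC][13-23 ALLOC][24-28 ALLOC][29-29 ALLOC][30-46 FREE]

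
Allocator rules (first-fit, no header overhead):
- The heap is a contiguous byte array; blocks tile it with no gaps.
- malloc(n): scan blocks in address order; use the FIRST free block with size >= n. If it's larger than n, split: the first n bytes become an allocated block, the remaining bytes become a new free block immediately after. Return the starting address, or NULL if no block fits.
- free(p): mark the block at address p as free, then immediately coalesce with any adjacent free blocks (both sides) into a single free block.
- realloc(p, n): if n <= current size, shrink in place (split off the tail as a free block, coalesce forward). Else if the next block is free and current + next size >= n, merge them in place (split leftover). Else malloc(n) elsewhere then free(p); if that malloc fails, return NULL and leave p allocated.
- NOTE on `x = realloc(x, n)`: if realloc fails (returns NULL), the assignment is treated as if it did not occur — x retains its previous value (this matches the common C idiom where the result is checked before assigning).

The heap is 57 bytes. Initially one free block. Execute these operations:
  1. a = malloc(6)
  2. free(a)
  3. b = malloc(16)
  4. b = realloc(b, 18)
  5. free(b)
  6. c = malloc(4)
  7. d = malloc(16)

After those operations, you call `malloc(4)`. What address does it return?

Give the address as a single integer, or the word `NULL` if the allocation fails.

Op 1: a = malloc(6) -> a = 0; heap: [0-5 ALLOC][6-56 FREE]
Op 2: free(a) -> (freed a); heap: [0-56 FREE]
Op 3: b = malloc(16) -> b = 0; heap: [0-15 ALLOC][16-56 FREE]
Op 4: b = realloc(b, 18) -> b = 0; heap: [0-17 ALLOC][18-56 FREE]
Op 5: free(b) -> (freed b); heap: [0-56 FREE]
Op 6: c = malloc(4) -> c = 0; heap: [0-3 ALLOC][4-56 FREE]
Op 7: d = malloc(16) -> d = 4; heap: [0-3 ALLOC][4-19 ALLOC][20-56 FREE]
malloc(4): first-fit scan over [0-3 ALLOC][4-19 ALLOC][20-56 FREE] -> 20

Answer: 20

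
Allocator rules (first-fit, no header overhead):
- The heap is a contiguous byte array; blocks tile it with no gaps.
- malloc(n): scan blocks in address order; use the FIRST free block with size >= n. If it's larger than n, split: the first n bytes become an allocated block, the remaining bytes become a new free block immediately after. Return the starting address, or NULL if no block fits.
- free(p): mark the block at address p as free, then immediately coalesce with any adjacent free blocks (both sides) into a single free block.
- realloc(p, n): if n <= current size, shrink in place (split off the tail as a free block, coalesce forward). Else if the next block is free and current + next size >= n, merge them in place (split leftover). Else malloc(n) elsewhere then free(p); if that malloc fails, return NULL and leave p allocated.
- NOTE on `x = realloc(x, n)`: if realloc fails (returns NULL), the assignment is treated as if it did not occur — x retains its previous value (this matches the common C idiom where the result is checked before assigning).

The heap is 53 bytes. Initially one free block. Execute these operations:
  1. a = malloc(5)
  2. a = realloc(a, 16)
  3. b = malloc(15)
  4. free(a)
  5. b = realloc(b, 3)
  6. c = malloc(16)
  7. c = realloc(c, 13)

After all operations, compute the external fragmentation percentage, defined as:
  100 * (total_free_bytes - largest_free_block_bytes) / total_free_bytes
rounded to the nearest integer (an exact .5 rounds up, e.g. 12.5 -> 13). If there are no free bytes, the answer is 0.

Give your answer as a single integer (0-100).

Op 1: a = malloc(5) -> a = 0; heap: [0-4 ALLOC][5-52 FREE]
Op 2: a = realloc(a, 16) -> a = 0; heap: [0-15 ALLOC][16-52 FREE]
Op 3: b = malloc(15) -> b = 16; heap: [0-15 ALLOC][16-30 ALLOC][31-52 FREE]
Op 4: free(a) -> (freed a); heap: [0-15 FREE][16-30 ALLOC][31-52 FREE]
Op 5: b = realloc(b, 3) -> b = 16; heap: [0-15 FREE][16-18 ALLOC][19-52 FREE]
Op 6: c = malloc(16) -> c = 0; heap: [0-15 ALLOC][16-18 ALLOC][19-52 FREE]
Op 7: c = realloc(c, 13) -> c = 0; heap: [0-12 ALLOC][13-15 FREE][16-18 ALLOC][19-52 FREE]
Free blocks: [3 34] total_free=37 largest=34 -> 100*(37-34)/37 = 300/37 ≈ 8.108 -> rounds to 8

Answer: 8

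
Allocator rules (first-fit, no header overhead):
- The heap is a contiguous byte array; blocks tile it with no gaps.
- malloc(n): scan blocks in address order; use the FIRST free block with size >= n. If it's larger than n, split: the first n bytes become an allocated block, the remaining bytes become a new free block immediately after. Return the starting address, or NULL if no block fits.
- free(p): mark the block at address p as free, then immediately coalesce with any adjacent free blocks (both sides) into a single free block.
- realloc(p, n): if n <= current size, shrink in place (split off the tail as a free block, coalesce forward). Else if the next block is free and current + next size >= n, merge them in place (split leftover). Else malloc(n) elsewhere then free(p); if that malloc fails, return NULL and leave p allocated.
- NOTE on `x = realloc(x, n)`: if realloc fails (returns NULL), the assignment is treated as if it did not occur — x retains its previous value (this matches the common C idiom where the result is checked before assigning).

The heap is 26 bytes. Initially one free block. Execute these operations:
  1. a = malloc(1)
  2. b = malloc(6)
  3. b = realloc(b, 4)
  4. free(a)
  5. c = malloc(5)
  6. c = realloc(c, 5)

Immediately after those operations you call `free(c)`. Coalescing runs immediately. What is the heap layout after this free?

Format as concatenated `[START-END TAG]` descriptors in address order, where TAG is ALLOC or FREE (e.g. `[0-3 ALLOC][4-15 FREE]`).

Op 1: a = malloc(1) -> a = 0; heap: [0-0 ALLOC][1-25 FREE]
Op 2: b = malloc(6) -> b = 1; heap: [0-0 ALLOC][1-6 ALLOC][7-25 FREE]
Op 3: b = realloc(b, 4) -> b = 1; heap: [0-0 ALLOC][1-4 ALLOC][5-25 FREE]
Op 4: free(a) -> (freed a); heap: [0-0 FREE][1-4 ALLOC][5-25 FREE]
Op 5: c = malloc(5) -> c = 5; heap: [0-0 FREE][1-4 ALLOC][5-9 ALLOC][10-25 FREE]
Op 6: c = realloc(c, 5) -> c = 5; heap: [0-0 FREE][1-4 ALLOC][5-9 ALLOC][10-25 FREE]
free(c): c = 5 -> block [5-9 ALLOC]; mark free, coalesce with adjacent free neighbors -> [0-0 FREE][1-4 ALLOC][5-25 FREE]

Answer: [0-0 FREE][1-4 ALLOC][5-25 FREE]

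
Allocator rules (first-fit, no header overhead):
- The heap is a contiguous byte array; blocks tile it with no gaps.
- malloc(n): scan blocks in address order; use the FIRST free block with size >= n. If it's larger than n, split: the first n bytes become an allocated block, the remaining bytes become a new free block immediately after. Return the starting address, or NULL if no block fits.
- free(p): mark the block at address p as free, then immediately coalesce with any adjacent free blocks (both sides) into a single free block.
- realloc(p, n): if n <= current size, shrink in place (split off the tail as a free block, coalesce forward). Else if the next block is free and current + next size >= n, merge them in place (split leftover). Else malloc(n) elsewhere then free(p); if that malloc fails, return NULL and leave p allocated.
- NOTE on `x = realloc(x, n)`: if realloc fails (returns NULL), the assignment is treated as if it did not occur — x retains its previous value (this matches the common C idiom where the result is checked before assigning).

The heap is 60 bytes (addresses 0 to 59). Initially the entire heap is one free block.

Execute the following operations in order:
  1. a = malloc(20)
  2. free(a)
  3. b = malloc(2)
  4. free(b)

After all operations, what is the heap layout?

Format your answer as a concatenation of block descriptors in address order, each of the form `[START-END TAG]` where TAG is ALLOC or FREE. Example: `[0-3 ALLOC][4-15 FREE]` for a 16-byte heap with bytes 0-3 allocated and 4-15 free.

Op 1: a = malloc(20) -> a = 0; heap: [0-19 ALLOC][20-59 FREE]
Op 2: free(a) -> (freed a); heap: [0-59 FREE]
Op 3: b = malloc(2) -> b = 0; heap: [0-1 ALLOC][2-59 FREE]
Op 4: free(b) -> (freed b); heap: [0-59 FREE]

Answer: [0-59 FREE]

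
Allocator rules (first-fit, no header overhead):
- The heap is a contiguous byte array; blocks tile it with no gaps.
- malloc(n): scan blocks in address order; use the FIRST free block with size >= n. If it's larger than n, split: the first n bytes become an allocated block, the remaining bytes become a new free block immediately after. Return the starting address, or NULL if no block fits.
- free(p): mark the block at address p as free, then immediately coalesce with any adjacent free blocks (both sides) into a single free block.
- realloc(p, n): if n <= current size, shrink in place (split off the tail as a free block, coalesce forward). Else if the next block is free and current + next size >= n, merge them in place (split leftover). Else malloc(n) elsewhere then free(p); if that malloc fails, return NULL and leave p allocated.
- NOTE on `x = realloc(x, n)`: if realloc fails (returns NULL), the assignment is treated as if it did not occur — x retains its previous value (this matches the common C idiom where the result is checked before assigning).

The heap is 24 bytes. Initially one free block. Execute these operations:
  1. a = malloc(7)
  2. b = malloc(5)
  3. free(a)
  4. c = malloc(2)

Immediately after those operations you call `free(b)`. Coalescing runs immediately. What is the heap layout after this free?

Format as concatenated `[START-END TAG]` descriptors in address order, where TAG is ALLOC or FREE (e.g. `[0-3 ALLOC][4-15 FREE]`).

Op 1: a = malloc(7) -> a = 0; heap: [0-6 ALLOC][7-23 FREE]
Op 2: b = malloc(5) -> b = 7; heap: [0-6 ALLOC][7-11 ALLOC][12-23 FREE]
Op 3: free(a) -> (freed a); heap: [0-6 FREE][7-11 ALLOC][12-23 FREE]
Op 4: c = malloc(2) -> c = 0; heap: [0-1 ALLOC][2-6 FREE][7-11 ALLOC][12-23 FREE]
free(b): b = 7 -> block [7-11 ALLOC]; mark free, coalesce with adjacent free neighbors -> [0-1 ALLOC][2-23 FREE]

Answer: [0-1 ALLOC][2-23 FREE]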